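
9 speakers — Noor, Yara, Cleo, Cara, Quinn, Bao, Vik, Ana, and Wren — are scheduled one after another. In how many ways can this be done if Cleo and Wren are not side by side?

There are 9! = 362880 arrangements in all. If Cleo and Wren are adjacent, merging them into one block gives 2·(8)! = 80640 arrangements.
So 362880 − 80640 = 282240 arrangements keep them apart.

282240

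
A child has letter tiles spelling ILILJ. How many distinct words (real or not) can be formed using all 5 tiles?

The 5 letters of ILILJ have repeats: I appearing twice and L appearing twice.
The number of distinct arrangements is 5!/(2!·2!) = 120/4 = 30.

30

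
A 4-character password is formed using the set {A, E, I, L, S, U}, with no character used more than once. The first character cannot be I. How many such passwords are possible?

300

The first character has 6−1 = 5 choices (anything except I).
The remaining 3 characters are filled from the other 5 symbols without repetition: 5 × 4 × 3 = 60.
Total: 5 × 60 = 300.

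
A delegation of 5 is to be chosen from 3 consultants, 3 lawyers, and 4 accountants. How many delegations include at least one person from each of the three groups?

With no constraint there are C(10,5) = 252 possible selections.
Selections missing a whole group: no consultants → C(7,5) = 21; no lawyers → C(7,5) = 21; no accountants → C(6,5) = 6.
Add back selections omitting two groups (i.e. drawn from a single group): C(3,5) + C(3,5) + C(4,5) = 0.
By inclusion–exclusion: 252 − 48 + 0 = 204.

204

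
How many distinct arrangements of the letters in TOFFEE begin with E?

60

With the first slot taken by E, it remains to arrange the other 5 letters (TOFFE).
Those 5 letters have F appearing twice, giving (5)!/(2!) = 60.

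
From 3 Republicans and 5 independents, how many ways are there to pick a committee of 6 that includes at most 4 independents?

Split by how many independents are chosen (0 through 4).
Sum: C(5,0)·C(3,6) + C(5,1)·C(3,5) + C(5,2)·C(3,4) + C(5,3)·C(3,3) + C(5,4)·C(3,2) = 0 + 0 + 0 + 10 + 15 = 25.

25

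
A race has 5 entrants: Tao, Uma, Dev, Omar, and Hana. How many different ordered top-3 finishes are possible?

60

There are 5 choices for 1st place, 4 for 2nd, and 3 for 3rd.
That gives 5 × 4 × 3 = 60.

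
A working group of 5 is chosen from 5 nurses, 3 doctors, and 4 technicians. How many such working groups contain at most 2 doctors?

Split by how many doctors are chosen (0 through 2).
Sum: C(3,0)·C(9,5) + C(3,1)·C(9,4) + C(3,2)·C(9,3) = 126 + 378 + 252 = 756.

756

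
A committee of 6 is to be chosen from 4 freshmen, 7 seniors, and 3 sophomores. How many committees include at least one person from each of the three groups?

2331

With no constraint there are C(14,6) = 3003 possible selections.
Subtract selections that omit an entire group: no freshmen → C(10,6) = 210; no seniors → C(7,6) = 7; no sophomores → C(11,6) = 462.
Add back selections omitting two groups (i.e. drawn from a single group): C(4,6) + C(7,6) + C(3,6) = 7.
By inclusion–exclusion: 3003 − 679 + 7 = 2331.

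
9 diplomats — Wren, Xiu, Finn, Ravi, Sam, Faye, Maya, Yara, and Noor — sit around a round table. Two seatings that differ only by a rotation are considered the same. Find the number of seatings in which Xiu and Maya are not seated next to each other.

Without the restriction there are (8)! = 40320 seatings.
Seatings with Xiu beside Maya: treat them as a block with 2 internal orders, giving 2 × (7)! = 10080.
Subtracting, 40320 − 10080 = 30240.

30240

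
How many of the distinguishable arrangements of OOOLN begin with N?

4

Fix N in the first position and arrange the remaining 4 letters.
Those 4 letters have O appearing 3 times, giving (4)!/(3!) = 4.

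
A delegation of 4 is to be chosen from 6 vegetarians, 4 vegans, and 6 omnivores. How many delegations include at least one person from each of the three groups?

With no constraint there are C(16,4) = 1820 possible selections.
Subtract selections that omit an entire group: no vegetarians → C(10,4) = 210; no vegans → C(12,4) = 495; no omnivores → C(10,4) = 210.
Add back selections omitting two groups (i.e. drawn from a single group): C(6,4) + C(4,4) + C(6,4) = 31.
By inclusion–exclusion: 1820 − 915 + 31 = 936.

936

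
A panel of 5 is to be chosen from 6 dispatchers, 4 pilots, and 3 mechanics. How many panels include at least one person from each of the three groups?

Total 5-person selections from all 13: C(13,5) = 1287.
Subtract selections that omit an entire group: no dispatchers → C(7,5) = 21; no pilots → C(9,5) = 126; no mechanics → C(10,5) = 252.
Add back selections omitting two groups (i.e. drawn from a single group): C(6,5) + C(4,5) + C(3,5) = 6.
By inclusion–exclusion: 1287 − 399 + 6 = 894.

894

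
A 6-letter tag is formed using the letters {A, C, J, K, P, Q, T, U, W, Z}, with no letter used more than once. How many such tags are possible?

151200

With no repetition, fill the 6 letters in order: 10 choices, then 9, down to 5.
10 × 9 × 8 × 7 × 6 × 5 = 151200.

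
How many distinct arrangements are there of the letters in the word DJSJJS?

60

Letter multiplicities in DJSJJS: D×1, J×3, S×2.
Dividing 6! = 720 by 3!·2! = 12 for the repeated letters gives 60.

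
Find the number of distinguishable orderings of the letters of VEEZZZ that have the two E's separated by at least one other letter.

40

Total arrangements of VEEZZZ: 6!/(3!·2!) = 60.
Arrangements with the E's together: treat EE as one letter, giving (5)!/(3!) = 20.
Hence 60 − 20 = 40.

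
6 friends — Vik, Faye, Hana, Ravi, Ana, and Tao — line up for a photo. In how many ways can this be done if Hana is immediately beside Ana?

240

Place the 4 others and the Hana-Ana pair as 5 objects in a line; the pair has 2 internal arrangements.
So the count is 2·(5)! = 240.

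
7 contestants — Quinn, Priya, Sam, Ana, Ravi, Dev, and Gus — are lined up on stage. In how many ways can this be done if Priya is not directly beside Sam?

3600

Of the 7! = 5040 arrangements, those with Priya and Sam adjacent number 2 × 6! = 1440 (treat the pair as a block with 2 internal orders).
Complementary counting: 5040 − 1440 = 3600.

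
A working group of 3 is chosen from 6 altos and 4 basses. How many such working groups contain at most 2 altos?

Split by how many altos are chosen (0 through 2).
Sum: C(6,0)·C(4,3) + C(6,1)·C(4,2) + C(6,2)·C(4,1) = 4 + 36 + 60 = 100.

100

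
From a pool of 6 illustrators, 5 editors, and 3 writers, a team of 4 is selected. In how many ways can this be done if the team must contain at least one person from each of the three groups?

With no constraint there are C(14,4) = 1001 possible selections.
Selections missing a whole group: no illustrators → C(8,4) = 70; no editors → C(9,4) = 126; no writers → C(11,4) = 330.
Add back selections omitting two groups (i.e. drawn from a single group): C(6,4) + C(5,4) + C(3,4) = 20.
By inclusion–exclusion: 1001 − 526 + 20 = 495.

495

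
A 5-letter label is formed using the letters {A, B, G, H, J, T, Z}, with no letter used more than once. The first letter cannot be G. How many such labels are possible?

2160

The first letter has 7−1 = 6 choices (anything except G).
The remaining 4 letters are filled from the other 6 symbols without repetition: 6 × 5 × 4 × 3 = 360.
Total: 6 × 360 = 2160.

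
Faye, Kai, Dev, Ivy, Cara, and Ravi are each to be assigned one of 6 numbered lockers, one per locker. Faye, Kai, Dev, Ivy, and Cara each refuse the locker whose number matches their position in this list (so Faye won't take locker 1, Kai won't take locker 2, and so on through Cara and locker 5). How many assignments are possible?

309

Let Aᵢ (for 1 ≤ i ≤ 5) be the placements that put person i in their forbidden locker. Any j of these fix j positions, leaving (6−j)! ways to fill the rest, and there are C(5,j) ways to pick which j.
By inclusion–exclusion, the number of valid placements is Σ_{j=0}^{5} (−1)^j C(5,j)·(6−j)!.
Computing: 720 − 600 + 240 − 60 + 10 − 1 = 309.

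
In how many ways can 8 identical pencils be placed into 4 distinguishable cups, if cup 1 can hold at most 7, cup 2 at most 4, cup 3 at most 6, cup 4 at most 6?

136

Ignoring the caps, the number of non-negative solutions to x_1+…+x_4 = 8 is C(11,3) = 165.
Subtract solutions that violate a single cap (substitute x_i' = x_i − (cap_i+1)): x_1 ≥ 8 gives C(3,3) = 1; x_2 ≥ 5 gives C(6,3) = 20; x_3 ≥ 7 gives C(4,3) = 4; x_4 ≥ 7 gives C(4,3) = 4. Together 29.
No two caps can be exceeded simultaneously, so the pair terms are all 0.
By inclusion–exclusion the count is 165 − 29 + 0 = 136.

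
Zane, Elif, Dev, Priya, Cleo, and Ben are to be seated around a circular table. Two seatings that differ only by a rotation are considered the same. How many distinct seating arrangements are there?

Around a circle, 6 distinct people have 6!/6 = (5)! = 120 rotationally distinct seatings.

120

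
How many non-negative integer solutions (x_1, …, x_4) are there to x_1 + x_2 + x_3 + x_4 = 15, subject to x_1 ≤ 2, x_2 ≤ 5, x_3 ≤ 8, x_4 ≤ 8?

99

Without the upper bounds there are C(18,3) = 816 ways to split 15 among 4 variables.
Subtract solutions that violate a single cap (substitute x_i' = x_i − (cap_i+1)): x_1 ≥ 3 gives C(15,3) = 455; x_2 ≥ 6 gives C(12,3) = 220; x_3 ≥ 9 gives C(9,3) = 84; x_4 ≥ 9 gives C(9,3) = 84. Together 843.
Add back pairs where two caps are both exceeded: 84 + 20 + 20 + 1 + 1 + 0 = 126.
By inclusion–exclusion the count is 816 − 843 + 126 = 99.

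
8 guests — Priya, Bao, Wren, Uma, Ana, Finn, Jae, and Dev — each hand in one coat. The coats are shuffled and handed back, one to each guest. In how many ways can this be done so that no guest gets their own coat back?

14833

Count assignments avoiding every fixed point. For any j of the 8 guests fixed to their own coat, the other 8−j can be arranged in (8−j)! ways.
By inclusion–exclusion this is Σ_{j=0}^{8} (−1)^j C(8,j)·(8−j)!.
Computing: 40320 − 40320 + 20160 − 6720 + 1680 − 336 + 56 − 8 + 1 = 14833.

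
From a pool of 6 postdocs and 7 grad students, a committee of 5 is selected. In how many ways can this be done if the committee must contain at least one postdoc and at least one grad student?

1260

Unrestricted: C(13,5) = 1287 ways to pick any 5 of the 13.
Subtract selections that omit an entire group: no postdocs → C(7,5) = 21; no grad students → C(6,5) = 6.
Both groups omitted at once is impossible, so 1287 − 27 = 1260.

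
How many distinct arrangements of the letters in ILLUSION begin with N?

With the first slot taken by N, it remains to arrange the other 7 letters (ILLUSIO).
Those 7 letters have I appearing twice and L appearing twice, giving (7)!/(2!·2!) = 1260.

1260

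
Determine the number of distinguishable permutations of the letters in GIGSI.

Letter multiplicities in GIGSI: G×2, I×2, S×1.
Dividing 5! = 120 by 2!·2! = 4 for the repeated letters gives 30.

30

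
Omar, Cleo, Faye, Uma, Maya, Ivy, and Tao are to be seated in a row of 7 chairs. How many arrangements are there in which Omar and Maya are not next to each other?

3600

Of the 7! = 5040 arrangements, those with Omar and Maya adjacent number 2 × 6! = 1440 (treat the pair as a block with 2 internal orders).
So 5040 − 1440 = 3600 arrangements keep them apart.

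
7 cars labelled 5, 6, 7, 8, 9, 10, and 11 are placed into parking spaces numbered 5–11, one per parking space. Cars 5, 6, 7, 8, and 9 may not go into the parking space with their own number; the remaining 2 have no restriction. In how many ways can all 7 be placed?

Let Aᵢ (for 5 ≤ i ≤ 9) be the placements that put car i in its forbidden parking space. Any j of these fix j positions, leaving (7−j)! ways to fill the rest, and there are C(5,j) ways to pick which j.
By inclusion–exclusion, the number of valid placements is Σ_{j=0}^{5} (−1)^j C(5,j)·(7−j)!.
Computing: 5040 − 3600 + 1200 − 240 + 30 − 2 = 2428.

2428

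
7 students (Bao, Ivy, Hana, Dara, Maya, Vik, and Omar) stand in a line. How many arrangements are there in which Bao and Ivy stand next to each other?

1440

Treat {Bao, Ivy} as a single unit. There are 6 units to order, and the pair itself can be ordered 2 ways.
So the count is 2·(6)! = 1440.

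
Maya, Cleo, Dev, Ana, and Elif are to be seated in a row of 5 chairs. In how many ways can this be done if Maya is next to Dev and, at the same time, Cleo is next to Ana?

24

Treat {Maya,Dev} as one block (2 orders) and {Cleo,Ana} as another (2 orders).
That leaves 3 units to arrange: 2 × 2 × 3! = 4 × 6 = 24.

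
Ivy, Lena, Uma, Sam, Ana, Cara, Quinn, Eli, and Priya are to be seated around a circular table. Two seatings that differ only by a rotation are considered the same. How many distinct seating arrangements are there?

Fix one person's seat to break rotational symmetry; the remaining 8 people can be arranged in (8)! = 40320 ways.

40320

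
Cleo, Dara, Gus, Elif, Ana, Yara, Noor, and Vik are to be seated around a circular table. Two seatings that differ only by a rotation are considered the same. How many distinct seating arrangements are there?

Seat Cleo anywhere (absorbing the rotational symmetry), then permute the other 7: (7)! = 5040.

5040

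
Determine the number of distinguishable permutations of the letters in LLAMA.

Letter multiplicities in LLAMA: A×2, L×2, M×1.
Dividing 5! = 120 by 2!·2! = 4 for the repeated letters gives 30.

30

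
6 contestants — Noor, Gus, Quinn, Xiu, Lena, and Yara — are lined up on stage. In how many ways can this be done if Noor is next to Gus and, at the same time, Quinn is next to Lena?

96

Treat {Noor,Gus} as one block (2 orders) and {Quinn,Lena} as another (2 orders).
That leaves 4 units to arrange: 2 × 2 × 4! = 4 × 24 = 96.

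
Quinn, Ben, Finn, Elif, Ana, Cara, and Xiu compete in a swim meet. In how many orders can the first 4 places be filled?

There are 7 choices for 1st place, 6 for 2nd, and so on down to 4 for position 4.
That gives 7 × 6 × 5 × 4 = 840.

840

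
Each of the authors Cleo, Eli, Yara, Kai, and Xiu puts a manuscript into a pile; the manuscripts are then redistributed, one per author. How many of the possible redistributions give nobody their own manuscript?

Count assignments avoiding every fixed point. For any j of the 5 authors fixed to their own manuscript, the other 5−j can be arranged in (5−j)! ways.
By inclusion–exclusion this is Σ_{j=0}^{5} (−1)^j C(5,j)·(5−j)!.
Computing: 120 − 120 + 60 − 20 + 5 − 1 = 44.

44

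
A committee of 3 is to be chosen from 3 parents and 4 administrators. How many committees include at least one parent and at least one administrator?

Unrestricted: C(7,3) = 35 ways to pick any 3 of the 7.
Selections missing a whole group: no parents → C(4,3) = 4; no administrators → C(3,3) = 1.
Both groups omitted at once is impossible, so 35 − 5 = 30.

30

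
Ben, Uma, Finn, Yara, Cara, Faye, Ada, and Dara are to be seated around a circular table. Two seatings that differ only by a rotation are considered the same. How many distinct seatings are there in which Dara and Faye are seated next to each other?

1440

Glue Dara and Faye into a block (2 internal orders). Seating 7 units around a circle gives (6)! arrangements.
So 2 × (6)! = 2 × 720 = 1440.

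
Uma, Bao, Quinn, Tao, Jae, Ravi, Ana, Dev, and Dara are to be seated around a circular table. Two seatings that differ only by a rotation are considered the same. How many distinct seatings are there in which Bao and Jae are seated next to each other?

Glue Bao and Jae into a block (2 internal orders). Seating 8 units around a circle gives (7)! arrangements.
So 2 × (7)! = 2 × 5040 = 10080.

10080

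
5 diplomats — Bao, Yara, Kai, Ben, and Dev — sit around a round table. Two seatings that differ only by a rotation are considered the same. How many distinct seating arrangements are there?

Seat Bao anywhere (absorbing the rotational symmetry), then permute the other 4: (4)! = 24.

24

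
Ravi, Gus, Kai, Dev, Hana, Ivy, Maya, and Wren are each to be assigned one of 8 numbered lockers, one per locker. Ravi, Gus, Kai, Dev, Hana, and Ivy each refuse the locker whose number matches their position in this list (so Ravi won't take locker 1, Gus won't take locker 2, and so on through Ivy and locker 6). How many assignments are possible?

Let Aᵢ (for 1 ≤ i ≤ 6) be the placements that put person i in their forbidden locker. Any j of these fix j positions, leaving (8−j)! ways to fill the rest, and there are C(6,j) ways to pick which j.
By inclusion–exclusion, the number of valid placements is Σ_{j=0}^{6} (−1)^j C(6,j)·(8−j)!.
Computing: 40320 − 30240 + 10800 − 2400 + 360 − 36 + 2 = 18806.

18806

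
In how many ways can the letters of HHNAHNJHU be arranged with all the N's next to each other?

1680

Treat the 2 copies of N as a single block. The multiset to arrange is then {NN, A, H, H, H, H, J, U}, 8 items in all.
That gives (8)!/(4!) = 1680 arrangements.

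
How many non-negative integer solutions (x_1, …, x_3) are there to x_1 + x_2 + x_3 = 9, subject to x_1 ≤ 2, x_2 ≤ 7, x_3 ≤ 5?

15

Without the upper bounds there are C(11,2) = 55 ways to split 9 among 3 variables.
Subtract solutions that violate a single cap (substitute x_i' = x_i − (cap_i+1)): x_1 ≥ 3 gives C(8,2) = 28; x_2 ≥ 8 gives C(3,2) = 3; x_3 ≥ 6 gives C(5,2) = 10. Together 41.
Add back pairs where two caps are both exceeded: 0 + 1 + 0 = 1.
By inclusion–exclusion the count is 55 − 41 + 1 = 15.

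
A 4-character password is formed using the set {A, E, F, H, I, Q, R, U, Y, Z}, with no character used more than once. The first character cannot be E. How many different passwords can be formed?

4536

The first character has 10−1 = 9 choices (anything except E).
The remaining 3 characters are filled from the other 9 symbols without repetition: 9 × 8 × 7 = 504.
Total: 9 × 504 = 4536.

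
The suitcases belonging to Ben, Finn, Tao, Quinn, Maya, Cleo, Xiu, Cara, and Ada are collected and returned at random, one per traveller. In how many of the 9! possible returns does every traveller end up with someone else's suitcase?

133496

Count assignments avoiding every fixed point. For any j of the 9 travellers fixed to their own suitcase, the other 9−j can be arranged in (9−j)! ways.
By inclusion–exclusion this is Σ_{j=0}^{9} (−1)^j C(9,j)·(9−j)!.
Computing: 362880 − 362880 + 181440 − 60480 + 15120 − 3024 + 504 − 72 + 9 − 1 = 133496.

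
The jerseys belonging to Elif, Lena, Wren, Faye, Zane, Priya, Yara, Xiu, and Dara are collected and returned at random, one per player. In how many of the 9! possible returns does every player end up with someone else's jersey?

Let Aᵢ be the assignments in which player i gets their old jersey. We want the size of the complement of A₁∪…∪A_9.
By inclusion–exclusion this is Σ_{j=0}^{9} (−1)^j C(9,j)·(9−j)!.
Computing: 362880 − 362880 + 181440 − 60480 + 15120 − 3024 + 504 − 72 + 9 − 1 = 133496.

133496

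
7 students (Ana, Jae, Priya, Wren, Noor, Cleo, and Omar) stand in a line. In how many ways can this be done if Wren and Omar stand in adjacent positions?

Place the 5 others and the Wren-Omar pair as 6 objects in a line; the pair has 2 internal arrangements.
So the count is 2·(6)! = 1440.

1440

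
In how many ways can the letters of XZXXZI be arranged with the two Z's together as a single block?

Treat the 2 copies of Z as a single block. The multiset to arrange is then {ZZ, I, X, X, X}, 5 items in all.
That gives (5)!/(3!) = 20 arrangements.

20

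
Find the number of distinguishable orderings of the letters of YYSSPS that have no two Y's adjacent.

40

There are 6!/(3!·2!) = 60 arrangements of YYSSPS in total.
Arrangements with the Y's together: treat YY as one letter, giving (5)!/(3!) = 20.
Hence 60 − 20 = 40.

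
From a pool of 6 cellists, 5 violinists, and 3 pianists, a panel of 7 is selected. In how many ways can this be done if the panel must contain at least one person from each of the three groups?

3058

Unrestricted: C(14,7) = 3432 ways to pick any 7 of the 14.
Subtract selections that omit an entire group: no cellists → C(8,7) = 8; no violinists → C(9,7) = 36; no pianists → C(11,7) = 330.
Add back selections omitting two groups (i.e. drawn from a single group): C(6,7) + C(5,7) + C(3,7) = 0.
By inclusion–exclusion: 3432 − 374 + 0 = 3058.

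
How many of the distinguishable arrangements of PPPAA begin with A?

4

With the first slot taken by A, it remains to arrange the other 4 letters (PPPA).
Those 4 letters have P appearing 3 times, giving (4)!/(3!) = 4.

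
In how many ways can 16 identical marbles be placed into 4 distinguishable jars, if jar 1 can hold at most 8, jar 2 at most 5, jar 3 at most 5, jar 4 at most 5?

Without the upper bounds there are C(19,3) = 969 ways to split 16 among 4 jars.
Subtract solutions that violate a single cap (substitute x_i' = x_i − (cap_i+1)): x_1 ≥ 9 gives C(10,3) = 120; x_2 ≥ 6 gives C(13,3) = 286; x_3 ≥ 6 gives C(13,3) = 286; x_4 ≥ 6 gives C(13,3) = 286. Together 978.
Add back pairs where two caps are both exceeded: 4 + 4 + 4 + 35 + 35 + 35 = 117.
By inclusion–exclusion the count is 969 − 978 + 117 = 108.

108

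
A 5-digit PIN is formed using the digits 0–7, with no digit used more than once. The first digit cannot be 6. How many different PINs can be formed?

The first digit has 8−1 = 7 choices (anything except 6).
The remaining 4 digits are filled from the other 7 symbols without repetition: 7 × 6 × 5 × 4 = 840.
Total: 7 × 840 = 5880.

5880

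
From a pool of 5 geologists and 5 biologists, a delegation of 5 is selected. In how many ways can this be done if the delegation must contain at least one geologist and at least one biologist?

Total 5-person selections from all 10: C(10,5) = 252.
Selections missing a whole group: no geologists → C(5,5) = 1; no biologists → C(5,5) = 1.
Both groups omitted at once is impossible, so 252 − 2 = 250.

250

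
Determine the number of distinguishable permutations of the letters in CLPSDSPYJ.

90720

Letter multiplicities in CLPSDSPYJ: C×1, D×1, J×1, L×1, P×2, S×2, Y×1.
Dividing 9! = 362880 by 2!·2! = 4 for the repeated letters gives 90720.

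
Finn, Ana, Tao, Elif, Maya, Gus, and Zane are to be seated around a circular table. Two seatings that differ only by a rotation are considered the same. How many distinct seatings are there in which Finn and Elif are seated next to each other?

240

Treat {Finn, Elif} as one unit (2 internal orders) and seat the resulting 6 units around the table: (5)! circular arrangements.
So 2 × (5)! = 2 × 120 = 240.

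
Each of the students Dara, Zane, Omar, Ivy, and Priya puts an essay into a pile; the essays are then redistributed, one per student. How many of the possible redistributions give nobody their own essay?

Count assignments avoiding every fixed point. For any j of the 5 students fixed to their own essay, the other 5−j can be arranged in (5−j)! ways.
By inclusion–exclusion this is Σ_{j=0}^{5} (−1)^j C(5,j)·(5−j)!.
Computing: 120 − 120 + 60 − 20 + 5 − 1 = 44.

44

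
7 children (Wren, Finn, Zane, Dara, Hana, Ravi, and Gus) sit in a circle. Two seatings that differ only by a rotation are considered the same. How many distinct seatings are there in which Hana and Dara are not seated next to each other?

480

All circular seatings of 7 people number (6)! = 720.
Those with Hana next to Dara: fuse the pair into one unit and seat 6 units around a circle — 2·(5)! = 240.
Subtracting, 720 − 240 = 480.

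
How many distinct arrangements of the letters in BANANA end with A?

With the last slot taken by A, it remains to arrange the other 5 letters (BNANA).
Those 5 letters have A appearing twice and N appearing twice, giving (5)!/(2!·2!) = 30.

30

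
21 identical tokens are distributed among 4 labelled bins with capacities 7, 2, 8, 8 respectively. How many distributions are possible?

By stars and bars, unrestricted non-negative solutions to x_1+…+x_4 = 21 number C(21+3,3) = 2024.
Subtract solutions that violate a single cap (substitute x_i' = x_i − (cap_i+1)): x_1 ≥ 8 gives C(16,3) = 560; x_2 ≥ 3 gives C(21,3) = 1330; x_3 ≥ 9 gives C(15,3) = 455; x_4 ≥ 9 gives C(15,3) = 455. Together 2800.
Add back pairs where two caps are both exceeded: 286 + 35 + 35 + 220 + 220 + 20 = 816.
Subtract triples: 4 + 4 + 0 + 1 = 9.
By inclusion–exclusion the count is 2024 − 2800 + 816 − 9 = 31.

31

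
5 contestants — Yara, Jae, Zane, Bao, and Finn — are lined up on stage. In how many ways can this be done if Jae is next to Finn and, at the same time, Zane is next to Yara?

24

Treat {Jae,Finn} as one block (2 orders) and {Zane,Yara} as another (2 orders).
That leaves 3 units to arrange: 2 × 2 × 3! = 4 × 6 = 24.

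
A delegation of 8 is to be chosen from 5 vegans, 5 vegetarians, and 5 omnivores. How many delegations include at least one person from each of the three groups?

Total 8-person selections from all 15: C(15,8) = 6435.
Selections missing a whole group: no vegans → C(10,8) = 45; no vegetarians → C(10,8) = 45; no omnivores → C(10,8) = 45.
Add back selections omitting two groups (i.e. drawn from a single group): C(5,8) + C(5,8) + C(5,8) = 0.
By inclusion–exclusion: 6435 − 135 + 0 = 6300.

6300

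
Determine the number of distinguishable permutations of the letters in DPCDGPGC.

2520

The 8 letters of DPCDGPGC have repeats: C appearing twice, D appearing twice, G appearing twice, and P appearing twice.
The number of distinct arrangements is 8!/(2!·2!·2!·2!) = 40320/16 = 2520.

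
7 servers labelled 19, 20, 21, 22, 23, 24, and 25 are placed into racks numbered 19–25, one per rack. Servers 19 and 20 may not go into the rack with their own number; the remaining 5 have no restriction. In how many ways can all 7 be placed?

Let Aᵢ (for i ∈ {19, 20}) be the placements that put server i in its forbidden rack. Any j of these fix j positions, leaving (7−j)! ways to fill the rest, and there are C(2,j) ways to pick which j.
By inclusion–exclusion, the number of valid placements is Σ_{j=0}^{2} (−1)^j C(2,j)·(7−j)!.
Computing: 5040 − 1440 + 120 = 3720.

3720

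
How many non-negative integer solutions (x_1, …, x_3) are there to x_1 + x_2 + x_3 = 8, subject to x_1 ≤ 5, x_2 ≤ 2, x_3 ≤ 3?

Ignoring the caps, the number of non-negative solutions to x_1+…+x_3 = 8 is C(10,2) = 45.
Subtract solutions that violate a single cap (substitute x_i' = x_i − (cap_i+1)): x_1 ≥ 6 gives C(4,2) = 6; x_2 ≥ 3 gives C(7,2) = 21; x_3 ≥ 4 gives C(6,2) = 15. Together 42.
Add back pairs where two caps are both exceeded: 0 + 0 + 3 = 3.
By inclusion–exclusion the count is 45 − 42 + 3 = 6.

6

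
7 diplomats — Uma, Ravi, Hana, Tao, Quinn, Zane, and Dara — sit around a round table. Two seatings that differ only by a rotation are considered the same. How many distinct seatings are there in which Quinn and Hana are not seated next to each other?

480

Without the restriction there are (6)! = 720 seatings.
Those with Quinn next to Hana: fuse the pair into one unit and seat 6 units around a circle — 2·(5)! = 240.
Subtracting, 720 − 240 = 480.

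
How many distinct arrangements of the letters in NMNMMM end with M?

Fix M in the last position and arrange the remaining 5 letters.
Those 5 letters have M appearing 3 times and N appearing twice, giving (5)!/(3!·2!) = 10.

10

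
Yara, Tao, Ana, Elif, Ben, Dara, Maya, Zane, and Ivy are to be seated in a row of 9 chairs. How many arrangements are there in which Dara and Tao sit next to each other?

Place the 7 others and the Dara-Tao pair as 8 objects in a line; the pair has 2 internal arrangements.
So the count is 2·(8)! = 80640.

80640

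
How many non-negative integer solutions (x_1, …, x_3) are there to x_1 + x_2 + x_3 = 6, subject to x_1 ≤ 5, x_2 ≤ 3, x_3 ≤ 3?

15

By stars and bars, unrestricted non-negative solutions to x_1+…+x_3 = 6 number C(6+2,2) = 28.
Subtract solutions that violate a single cap (substitute x_i' = x_i − (cap_i+1)): x_1 ≥ 6 gives C(2,2) = 1; x_2 ≥ 4 gives C(4,2) = 6; x_3 ≥ 4 gives C(4,2) = 6. Together 13.
No two caps can be exceeded simultaneously, so the pair terms are all 0.
By inclusion–exclusion the count is 28 − 13 + 0 = 15.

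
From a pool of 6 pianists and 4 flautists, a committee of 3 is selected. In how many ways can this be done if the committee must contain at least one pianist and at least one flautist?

96

Total 3-person selections from all 10: C(10,3) = 120.
Selections missing a whole group: no pianists → C(4,3) = 4; no flautists → C(6,3) = 20.
Both groups omitted at once is impossible, so 120 − 24 = 96.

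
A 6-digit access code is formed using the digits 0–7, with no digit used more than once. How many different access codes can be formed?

20160

With no repetition, fill the 6 digits in order: 8 choices, then 7, down to 3.
8 × 7 × 6 × 5 × 4 × 3 = 20160.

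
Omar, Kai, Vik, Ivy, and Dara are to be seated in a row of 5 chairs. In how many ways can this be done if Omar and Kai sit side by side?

48

Place the 3 others and the Omar-Kai pair as 4 objects in a line; the pair has 2 internal arrangements.
That gives 2 × 4! = 2 × 24 = 48.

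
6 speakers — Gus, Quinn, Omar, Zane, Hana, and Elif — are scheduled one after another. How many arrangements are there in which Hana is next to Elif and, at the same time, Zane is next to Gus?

96

Treat {Hana,Elif} as one block (2 orders) and {Zane,Gus} as another (2 orders).
That leaves 4 units to arrange: 2 × 2 × 4! = 4 × 24 = 96.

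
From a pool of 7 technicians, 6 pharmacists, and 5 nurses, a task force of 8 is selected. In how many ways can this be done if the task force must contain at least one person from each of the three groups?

Total 8-person selections from all 18: C(18,8) = 43758.
Subtract selections that omit an entire group: no technicians → C(11,8) = 165; no pharmacists → C(12,8) = 495; no nurses → C(13,8) = 1287.
Add back selections omitting two groups (i.e. drawn from a single group): C(7,8) + C(6,8) + C(5,8) = 0.
By inclusion–exclusion: 43758 − 1947 + 0 = 41811.

41811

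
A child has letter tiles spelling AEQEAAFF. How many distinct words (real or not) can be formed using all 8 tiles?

1680

Letter multiplicities in AEQEAAFF: A×3, E×2, F×2, Q×1.
So there are 8! / (3!·2!·2!) = 1680 distinguishable arrangements.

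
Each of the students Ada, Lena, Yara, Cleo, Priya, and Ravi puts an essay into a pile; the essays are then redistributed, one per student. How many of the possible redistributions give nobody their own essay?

265

Let Aᵢ be the assignments in which student i gets their own essay. We want the size of the complement of A₁∪…∪A_6.
By inclusion–exclusion this is Σ_{j=0}^{6} (−1)^j C(6,j)·(6−j)!.
Computing: 720 − 720 + 360 − 120 + 30 − 6 + 1 = 265.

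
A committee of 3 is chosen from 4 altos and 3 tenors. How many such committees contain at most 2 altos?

Split by how many altos are chosen (0 through 2).
Sum: C(4,0)·C(3,3) + C(4,1)·C(3,2) + C(4,2)·C(3,1) = 1 + 12 + 18 = 31.

31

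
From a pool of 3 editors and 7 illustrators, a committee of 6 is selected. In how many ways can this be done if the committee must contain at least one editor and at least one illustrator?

Total 6-person selections from all 10: C(10,6) = 210.
Subtract selections that omit an entire group: no editors → C(7,6) = 7; no illustrators → C(3,6) = 0.
Both groups omitted at once is impossible, so 210 − 7 = 203.

203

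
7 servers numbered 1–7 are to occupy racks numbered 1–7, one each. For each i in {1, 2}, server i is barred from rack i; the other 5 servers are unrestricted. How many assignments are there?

3720

Let Aᵢ (for i ∈ {1, 2}) be the placements that put server i in its forbidden rack. Any j of these fix j positions, leaving (7−j)! ways to fill the rest, and there are C(2,j) ways to pick which j.
By inclusion–exclusion, the number of valid placements is Σ_{j=0}^{2} (−1)^j C(2,j)·(7−j)!.
Computing: 5040 − 1440 + 120 = 3720.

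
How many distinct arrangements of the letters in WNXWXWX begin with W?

Fix W in the first position and arrange the remaining 6 letters.
Those 6 letters have W appearing twice and X appearing 3 times, giving (6)!/(3!·2!) = 60.

60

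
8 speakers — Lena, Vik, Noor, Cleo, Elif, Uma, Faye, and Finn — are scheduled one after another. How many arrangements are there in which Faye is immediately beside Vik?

10080

Place the 6 others and the Faye-Vik pair as 7 objects in a line; the pair has 2 internal arrangements.
That gives 2 × 7! = 2 × 5040 = 10080.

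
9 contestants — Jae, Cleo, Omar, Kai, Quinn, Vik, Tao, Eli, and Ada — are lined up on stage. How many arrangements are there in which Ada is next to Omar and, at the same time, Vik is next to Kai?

20160

Treat {Ada,Omar} as one block (2 orders) and {Vik,Kai} as another (2 orders).
That leaves 7 units to arrange: 2 × 2 × 7! = 4 × 5040 = 20160.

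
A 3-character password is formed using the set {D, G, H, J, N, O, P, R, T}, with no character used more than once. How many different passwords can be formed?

504

This is a permutation of 3 out of 9: P(9,3) = 9!/6!.
That product is 9 × 8 × 7 = 504.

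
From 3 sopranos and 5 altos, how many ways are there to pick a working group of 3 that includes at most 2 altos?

46

Split by how many altos are chosen (0 through 2).
Sum: C(5,0)·C(3,3) + C(5,1)·C(3,2) + C(5,2)·C(3,1) = 1 + 15 + 30 = 46.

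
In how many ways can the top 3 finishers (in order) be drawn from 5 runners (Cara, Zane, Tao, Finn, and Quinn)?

This is an ordered selection of 3 from 5: P(5,3).
That gives 5 × 4 × 3 = 60.

60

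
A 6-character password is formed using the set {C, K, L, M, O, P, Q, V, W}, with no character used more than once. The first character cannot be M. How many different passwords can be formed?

The first character has 9−1 = 8 choices (anything except M).
The remaining 5 characters are filled from the other 8 symbols without repetition: 8 × 7 × 6 × 5 × 4 = 6720.
Total: 8 × 6720 = 53760.

53760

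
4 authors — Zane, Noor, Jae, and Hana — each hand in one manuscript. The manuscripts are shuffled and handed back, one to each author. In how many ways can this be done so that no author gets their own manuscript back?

9

This is the derangement count D_4: permutations of 4 items with no fixed point.
By inclusion–exclusion this is Σ_{j=0}^{4} (−1)^j C(4,j)·(4−j)!.
Computing: 24 − 24 + 12 − 4 + 1 = 9.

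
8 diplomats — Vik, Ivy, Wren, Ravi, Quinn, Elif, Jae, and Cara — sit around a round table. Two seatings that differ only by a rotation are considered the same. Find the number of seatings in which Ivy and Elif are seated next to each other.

1440

Treat {Ivy, Elif} as one unit (2 internal orders) and seat the resulting 7 units around the table: (6)! circular arrangements.
So 2 × (6)! = 2 × 720 = 1440.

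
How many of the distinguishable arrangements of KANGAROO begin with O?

2520

With the first slot taken by O, it remains to arrange the other 7 letters (KANGARO).
Those 7 letters have A appearing twice, giving (7)!/(2!) = 2520.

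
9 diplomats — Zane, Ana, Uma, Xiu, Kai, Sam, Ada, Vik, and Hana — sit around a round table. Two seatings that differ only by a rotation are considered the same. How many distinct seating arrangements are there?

40320

Fix one person's seat to break rotational symmetry; the remaining 8 people can be arranged in (8)! = 40320 ways.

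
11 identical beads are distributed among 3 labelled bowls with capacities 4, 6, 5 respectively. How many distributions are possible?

15

Without the upper bounds there are C(13,2) = 78 ways to split 11 among 3 bowls.
Subtract solutions that violate a single cap (substitute x_i' = x_i − (cap_i+1)): x_1 ≥ 5 gives C(8,2) = 28; x_2 ≥ 7 gives C(6,2) = 15; x_3 ≥ 6 gives C(7,2) = 21. Together 64.
Add back pairs where two caps are both exceeded: 0 + 1 + 0 = 1.
By inclusion–exclusion the count is 78 − 64 + 1 = 15.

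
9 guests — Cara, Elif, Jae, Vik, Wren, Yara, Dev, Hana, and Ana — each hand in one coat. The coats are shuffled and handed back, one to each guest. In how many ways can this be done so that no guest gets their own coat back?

This is the derangement count D_9: permutations of 9 items with no fixed point.
By inclusion–exclusion this is Σ_{j=0}^{9} (−1)^j C(9,j)·(9−j)!.
Computing: 362880 − 362880 + 181440 − 60480 + 15120 − 3024 + 504 − 72 + 9 − 1 = 133496.

133496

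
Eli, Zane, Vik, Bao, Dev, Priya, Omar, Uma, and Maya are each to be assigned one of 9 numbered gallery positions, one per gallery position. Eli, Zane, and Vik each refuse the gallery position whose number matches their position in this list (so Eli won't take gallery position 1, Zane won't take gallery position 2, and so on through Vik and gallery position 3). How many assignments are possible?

256320

Let Aᵢ (for i ∈ {1, 2, 3}) be the placements that put person i in their forbidden gallery position. Any j of these fix j positions, leaving (9−j)! ways to fill the rest, and there are C(3,j) ways to pick which j.
By inclusion–exclusion, the number of valid placements is Σ_{j=0}^{3} (−1)^j C(3,j)·(9−j)!.
Computing: 362880 − 120960 + 15120 − 720 = 256320.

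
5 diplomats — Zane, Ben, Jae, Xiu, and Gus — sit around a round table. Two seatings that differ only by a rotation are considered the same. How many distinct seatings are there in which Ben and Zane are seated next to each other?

12

Glue Ben and Zane into a block (2 internal orders). Seating 4 units around a circle gives (3)! arrangements.
So 2 × (3)! = 2 × 6 = 12.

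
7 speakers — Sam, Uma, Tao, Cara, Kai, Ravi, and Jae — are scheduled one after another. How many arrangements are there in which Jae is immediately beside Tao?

Treat {Jae, Tao} as a single unit. There are 6 units to order, and the pair itself can be ordered 2 ways.
That gives 2 × 6! = 2 × 720 = 1440.

1440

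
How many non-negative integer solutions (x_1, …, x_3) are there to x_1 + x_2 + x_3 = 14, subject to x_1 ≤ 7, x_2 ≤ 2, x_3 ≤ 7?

6

Ignoring the caps, the number of non-negative solutions to x_1+…+x_3 = 14 is C(16,2) = 120.
Subtract solutions that violate a single cap (substitute x_i' = x_i − (cap_i+1)): x_1 ≥ 8 gives C(8,2) = 28; x_2 ≥ 3 gives C(13,2) = 78; x_3 ≥ 8 gives C(8,2) = 28. Together 134.
Add back pairs where two caps are both exceeded: 10 + 0 + 10 = 20.
By inclusion–exclusion the count is 120 − 134 + 20 = 6.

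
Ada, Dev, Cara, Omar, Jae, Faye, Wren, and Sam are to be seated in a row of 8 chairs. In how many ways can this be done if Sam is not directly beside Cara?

There are 8! = 40320 arrangements in all. If Sam and Cara are adjacent, merging them into one block gives 2·(7)! = 10080 arrangements.
Complementary counting: 40320 − 10080 = 30240.

30240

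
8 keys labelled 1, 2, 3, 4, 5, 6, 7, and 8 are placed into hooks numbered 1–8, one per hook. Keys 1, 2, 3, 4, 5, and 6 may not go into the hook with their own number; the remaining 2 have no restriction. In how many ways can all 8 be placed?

Let Aᵢ (for 1 ≤ i ≤ 6) be the placements that put key i in its forbidden hook. Any j of these fix j positions, leaving (8−j)! ways to fill the rest, and there are C(6,j) ways to pick which j.
By inclusion–exclusion, the number of valid placements is Σ_{j=0}^{6} (−1)^j C(6,j)·(8−j)!.
Computing: 40320 − 30240 + 10800 − 2400 + 360 − 36 + 2 = 18806.

18806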